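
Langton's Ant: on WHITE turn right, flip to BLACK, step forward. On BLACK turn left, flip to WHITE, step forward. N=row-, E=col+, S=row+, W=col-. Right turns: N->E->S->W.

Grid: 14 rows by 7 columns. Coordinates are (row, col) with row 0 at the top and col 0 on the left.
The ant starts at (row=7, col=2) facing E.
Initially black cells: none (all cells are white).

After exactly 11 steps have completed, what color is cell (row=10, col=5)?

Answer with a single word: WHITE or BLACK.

Step 1: on WHITE (7,2): turn R to S, flip to black, move to (8,2). |black|=1
Step 2: on WHITE (8,2): turn R to W, flip to black, move to (8,1). |black|=2
Step 3: on WHITE (8,1): turn R to N, flip to black, move to (7,1). |black|=3
Step 4: on WHITE (7,1): turn R to E, flip to black, move to (7,2). |black|=4
Step 5: on BLACK (7,2): turn L to N, flip to white, move to (6,2). |black|=3
Step 6: on WHITE (6,2): turn R to E, flip to black, move to (6,3). |black|=4
Step 7: on WHITE (6,3): turn R to S, flip to black, move to (7,3). |black|=5
Step 8: on WHITE (7,3): turn R to W, flip to black, move to (7,2). |black|=6
Step 9: on WHITE (7,2): turn R to N, flip to black, move to (6,2). |black|=7
Step 10: on BLACK (6,2): turn L to W, flip to white, move to (6,1). |black|=6
Step 11: on WHITE (6,1): turn R to N, flip to black, move to (5,1). |black|=7

Answer: WHITE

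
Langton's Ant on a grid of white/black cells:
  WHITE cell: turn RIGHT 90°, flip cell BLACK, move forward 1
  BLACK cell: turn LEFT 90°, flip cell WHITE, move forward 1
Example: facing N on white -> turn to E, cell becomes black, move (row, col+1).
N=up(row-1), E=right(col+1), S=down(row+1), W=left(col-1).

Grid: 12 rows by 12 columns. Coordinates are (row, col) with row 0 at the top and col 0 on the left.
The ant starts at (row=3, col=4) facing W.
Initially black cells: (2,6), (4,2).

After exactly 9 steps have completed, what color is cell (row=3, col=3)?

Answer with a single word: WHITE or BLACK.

Step 1: on WHITE (3,4): turn R to N, flip to black, move to (2,4). |black|=3
Step 2: on WHITE (2,4): turn R to E, flip to black, move to (2,5). |black|=4
Step 3: on WHITE (2,5): turn R to S, flip to black, move to (3,5). |black|=5
Step 4: on WHITE (3,5): turn R to W, flip to black, move to (3,4). |black|=6
Step 5: on BLACK (3,4): turn L to S, flip to white, move to (4,4). |black|=5
Step 6: on WHITE (4,4): turn R to W, flip to black, move to (4,3). |black|=6
Step 7: on WHITE (4,3): turn R to N, flip to black, move to (3,3). |black|=7
Step 8: on WHITE (3,3): turn R to E, flip to black, move to (3,4). |black|=8
Step 9: on WHITE (3,4): turn R to S, flip to black, move to (4,4). |black|=9

Answer: BLACK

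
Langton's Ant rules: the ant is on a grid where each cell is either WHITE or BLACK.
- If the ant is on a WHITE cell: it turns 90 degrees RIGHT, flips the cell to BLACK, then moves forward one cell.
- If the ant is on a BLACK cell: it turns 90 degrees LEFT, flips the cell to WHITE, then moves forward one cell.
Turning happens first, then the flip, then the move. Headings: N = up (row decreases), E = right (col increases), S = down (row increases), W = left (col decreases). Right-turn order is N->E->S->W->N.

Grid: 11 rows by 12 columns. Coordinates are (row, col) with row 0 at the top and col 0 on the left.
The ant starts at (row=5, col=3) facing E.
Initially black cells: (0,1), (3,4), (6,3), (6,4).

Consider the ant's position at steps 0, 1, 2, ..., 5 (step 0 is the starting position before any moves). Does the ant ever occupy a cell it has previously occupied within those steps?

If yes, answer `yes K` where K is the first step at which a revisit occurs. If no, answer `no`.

Step 1: on WHITE (5,3): turn R to S, flip to black, move to (6,3). |black|=5 — new cell
Step 2: on BLACK (6,3): turn L to E, flip to white, move to (6,4). |black|=4 — new cell
Step 3: on BLACK (6,4): turn L to N, flip to white, move to (5,4). |black|=3 — new cell
Step 4: on WHITE (5,4): turn R to E, flip to black, move to (5,5). |black|=4 — new cell
Step 5: on WHITE (5,5): turn R to S, flip to black, move to (6,5). |black|=5 — new cell
No revisit within 5 steps.

Answer: no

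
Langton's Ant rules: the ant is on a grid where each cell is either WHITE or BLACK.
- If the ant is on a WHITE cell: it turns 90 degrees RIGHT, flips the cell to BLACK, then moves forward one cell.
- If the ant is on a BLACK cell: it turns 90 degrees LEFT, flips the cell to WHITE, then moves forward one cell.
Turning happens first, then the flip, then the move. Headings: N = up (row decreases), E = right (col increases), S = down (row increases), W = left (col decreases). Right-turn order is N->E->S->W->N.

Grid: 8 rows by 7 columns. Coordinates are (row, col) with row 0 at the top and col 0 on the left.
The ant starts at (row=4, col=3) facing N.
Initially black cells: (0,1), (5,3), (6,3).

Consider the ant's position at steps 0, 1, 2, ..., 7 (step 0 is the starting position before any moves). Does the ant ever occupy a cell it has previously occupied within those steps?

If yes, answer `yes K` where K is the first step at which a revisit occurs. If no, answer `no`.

Step 1: on WHITE (4,3): turn R to E, flip to black, move to (4,4). |black|=4 — new cell
Step 2: on WHITE (4,4): turn R to S, flip to black, move to (5,4). |black|=5 — new cell
Step 3: on WHITE (5,4): turn R to W, flip to black, move to (5,3). |black|=6 — new cell
Step 4: on BLACK (5,3): turn L to S, flip to white, move to (6,3). |black|=5 — new cell
Step 5: on BLACK (6,3): turn L to E, flip to white, move to (6,4). |black|=4 — new cell
Step 6: on WHITE (6,4): turn R to S, flip to black, move to (7,4). |black|=5 — new cell
Step 7: on WHITE (7,4): turn R to W, flip to black, move to (7,3). |black|=6 — new cell
No revisit within 7 steps.

Answer: no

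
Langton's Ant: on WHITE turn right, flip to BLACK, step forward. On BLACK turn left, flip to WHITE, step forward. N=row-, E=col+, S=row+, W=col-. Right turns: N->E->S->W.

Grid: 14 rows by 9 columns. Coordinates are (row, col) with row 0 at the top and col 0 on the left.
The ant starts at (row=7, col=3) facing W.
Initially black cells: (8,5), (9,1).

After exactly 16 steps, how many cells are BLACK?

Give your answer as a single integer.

Step 1: on WHITE (7,3): turn R to N, flip to black, move to (6,3). |black|=3
Step 2: on WHITE (6,3): turn R to E, flip to black, move to (6,4). |black|=4
Step 3: on WHITE (6,4): turn R to S, flip to black, move to (7,4). |black|=5
Step 4: on WHITE (7,4): turn R to W, flip to black, move to (7,3). |black|=6
Step 5: on BLACK (7,3): turn L to S, flip to white, move to (8,3). |black|=5
Step 6: on WHITE (8,3): turn R to W, flip to black, move to (8,2). |black|=6
Step 7: on WHITE (8,2): turn R to N, flip to black, move to (7,2). |black|=7
Step 8: on WHITE (7,2): turn R to E, flip to black, move to (7,3). |black|=8
Step 9: on WHITE (7,3): turn R to S, flip to black, move to (8,3). |black|=9
Step 10: on BLACK (8,3): turn L to E, flip to white, move to (8,4). |black|=8
Step 11: on WHITE (8,4): turn R to S, flip to black, move to (9,4). |black|=9
Step 12: on WHITE (9,4): turn R to W, flip to black, move to (9,3). |black|=10
Step 13: on WHITE (9,3): turn R to N, flip to black, move to (8,3). |black|=11
Step 14: on WHITE (8,3): turn R to E, flip to black, move to (8,4). |black|=12
Step 15: on BLACK (8,4): turn L to N, flip to white, move to (7,4). |black|=11
Step 16: on BLACK (7,4): turn L to W, flip to white, move to (7,3). |black|=10

Answer: 10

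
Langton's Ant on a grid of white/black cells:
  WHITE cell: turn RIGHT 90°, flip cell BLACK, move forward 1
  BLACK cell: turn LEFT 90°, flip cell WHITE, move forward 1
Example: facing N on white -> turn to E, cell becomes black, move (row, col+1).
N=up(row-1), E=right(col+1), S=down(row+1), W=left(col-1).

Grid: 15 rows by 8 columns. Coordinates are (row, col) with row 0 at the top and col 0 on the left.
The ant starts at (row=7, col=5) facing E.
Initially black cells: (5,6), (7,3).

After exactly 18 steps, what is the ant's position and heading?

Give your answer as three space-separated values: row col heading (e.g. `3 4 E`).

Step 1: on WHITE (7,5): turn R to S, flip to black, move to (8,5). |black|=3
Step 2: on WHITE (8,5): turn R to W, flip to black, move to (8,4). |black|=4
Step 3: on WHITE (8,4): turn R to N, flip to black, move to (7,4). |black|=5
Step 4: on WHITE (7,4): turn R to E, flip to black, move to (7,5). |black|=6
Step 5: on BLACK (7,5): turn L to N, flip to white, move to (6,5). |black|=5
Step 6: on WHITE (6,5): turn R to E, flip to black, move to (6,6). |black|=6
Step 7: on WHITE (6,6): turn R to S, flip to black, move to (7,6). |black|=7
Step 8: on WHITE (7,6): turn R to W, flip to black, move to (7,5). |black|=8
Step 9: on WHITE (7,5): turn R to N, flip to black, move to (6,5). |black|=9
Step 10: on BLACK (6,5): turn L to W, flip to white, move to (6,4). |black|=8
Step 11: on WHITE (6,4): turn R to N, flip to black, move to (5,4). |black|=9
Step 12: on WHITE (5,4): turn R to E, flip to black, move to (5,5). |black|=10
Step 13: on WHITE (5,5): turn R to S, flip to black, move to (6,5). |black|=11
Step 14: on WHITE (6,5): turn R to W, flip to black, move to (6,4). |black|=12
Step 15: on BLACK (6,4): turn L to S, flip to white, move to (7,4). |black|=11
Step 16: on BLACK (7,4): turn L to E, flip to white, move to (7,5). |black|=10
Step 17: on BLACK (7,5): turn L to N, flip to white, move to (6,5). |black|=9
Step 18: on BLACK (6,5): turn L to W, flip to white, move to (6,4). |black|=8

Answer: 6 4 W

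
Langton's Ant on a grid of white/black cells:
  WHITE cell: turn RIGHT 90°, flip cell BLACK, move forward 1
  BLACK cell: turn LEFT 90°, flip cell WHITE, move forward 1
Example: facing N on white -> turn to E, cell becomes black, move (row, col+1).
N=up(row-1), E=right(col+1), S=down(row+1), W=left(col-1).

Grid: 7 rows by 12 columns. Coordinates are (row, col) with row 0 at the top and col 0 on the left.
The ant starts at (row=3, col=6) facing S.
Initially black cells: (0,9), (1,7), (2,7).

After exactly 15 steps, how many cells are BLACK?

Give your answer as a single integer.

Answer: 6

Derivation:
Step 1: on WHITE (3,6): turn R to W, flip to black, move to (3,5). |black|=4
Step 2: on WHITE (3,5): turn R to N, flip to black, move to (2,5). |black|=5
Step 3: on WHITE (2,5): turn R to E, flip to black, move to (2,6). |black|=6
Step 4: on WHITE (2,6): turn R to S, flip to black, move to (3,6). |black|=7
Step 5: on BLACK (3,6): turn L to E, flip to white, move to (3,7). |black|=6
Step 6: on WHITE (3,7): turn R to S, flip to black, move to (4,7). |black|=7
Step 7: on WHITE (4,7): turn R to W, flip to black, move to (4,6). |black|=8
Step 8: on WHITE (4,6): turn R to N, flip to black, move to (3,6). |black|=9
Step 9: on WHITE (3,6): turn R to E, flip to black, move to (3,7). |black|=10
Step 10: on BLACK (3,7): turn L to N, flip to white, move to (2,7). |black|=9
Step 11: on BLACK (2,7): turn L to W, flip to white, move to (2,6). |black|=8
Step 12: on BLACK (2,6): turn L to S, flip to white, move to (3,6). |black|=7
Step 13: on BLACK (3,6): turn L to E, flip to white, move to (3,7). |black|=6
Step 14: on WHITE (3,7): turn R to S, flip to black, move to (4,7). |black|=7
Step 15: on BLACK (4,7): turn L to E, flip to white, move to (4,8). |black|=6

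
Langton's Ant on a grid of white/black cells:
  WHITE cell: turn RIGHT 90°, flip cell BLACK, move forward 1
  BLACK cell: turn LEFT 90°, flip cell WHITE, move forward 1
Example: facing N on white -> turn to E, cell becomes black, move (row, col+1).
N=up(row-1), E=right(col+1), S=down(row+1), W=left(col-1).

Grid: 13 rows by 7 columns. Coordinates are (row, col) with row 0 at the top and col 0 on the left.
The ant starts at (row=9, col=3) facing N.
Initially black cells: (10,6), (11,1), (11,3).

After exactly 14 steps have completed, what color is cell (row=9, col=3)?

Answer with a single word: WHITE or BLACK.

Answer: BLACK

Derivation:
Step 1: on WHITE (9,3): turn R to E, flip to black, move to (9,4). |black|=4
Step 2: on WHITE (9,4): turn R to S, flip to black, move to (10,4). |black|=5
Step 3: on WHITE (10,4): turn R to W, flip to black, move to (10,3). |black|=6
Step 4: on WHITE (10,3): turn R to N, flip to black, move to (9,3). |black|=7
Step 5: on BLACK (9,3): turn L to W, flip to white, move to (9,2). |black|=6
Step 6: on WHITE (9,2): turn R to N, flip to black, move to (8,2). |black|=7
Step 7: on WHITE (8,2): turn R to E, flip to black, move to (8,3). |black|=8
Step 8: on WHITE (8,3): turn R to S, flip to black, move to (9,3). |black|=9
Step 9: on WHITE (9,3): turn R to W, flip to black, move to (9,2). |black|=10
Step 10: on BLACK (9,2): turn L to S, flip to white, move to (10,2). |black|=9
Step 11: on WHITE (10,2): turn R to W, flip to black, move to (10,1). |black|=10
Step 12: on WHITE (10,1): turn R to N, flip to black, move to (9,1). |black|=11
Step 13: on WHITE (9,1): turn R to E, flip to black, move to (9,2). |black|=12
Step 14: on WHITE (9,2): turn R to S, flip to black, move to (10,2). |black|=13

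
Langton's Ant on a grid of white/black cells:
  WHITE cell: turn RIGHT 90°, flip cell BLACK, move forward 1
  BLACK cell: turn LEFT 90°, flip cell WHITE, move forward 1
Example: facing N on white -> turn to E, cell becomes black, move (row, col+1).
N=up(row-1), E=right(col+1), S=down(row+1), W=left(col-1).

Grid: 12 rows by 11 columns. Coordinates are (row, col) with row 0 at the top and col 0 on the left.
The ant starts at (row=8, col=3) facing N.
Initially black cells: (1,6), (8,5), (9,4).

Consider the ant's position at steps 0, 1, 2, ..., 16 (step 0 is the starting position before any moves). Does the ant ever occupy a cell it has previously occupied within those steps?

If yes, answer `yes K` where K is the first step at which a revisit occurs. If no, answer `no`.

Step 1: on WHITE (8,3): turn R to E, flip to black, move to (8,4). |black|=4 — new cell
Step 2: on WHITE (8,4): turn R to S, flip to black, move to (9,4). |black|=5 — new cell
Step 3: on BLACK (9,4): turn L to E, flip to white, move to (9,5). |black|=4 — new cell
Step 4: on WHITE (9,5): turn R to S, flip to black, move to (10,5). |black|=5 — new cell
Step 5: on WHITE (10,5): turn R to W, flip to black, move to (10,4). |black|=6 — new cell
Step 6: on WHITE (10,4): turn R to N, flip to black, move to (9,4). |black|=7 — REVISIT

Answer: yes 6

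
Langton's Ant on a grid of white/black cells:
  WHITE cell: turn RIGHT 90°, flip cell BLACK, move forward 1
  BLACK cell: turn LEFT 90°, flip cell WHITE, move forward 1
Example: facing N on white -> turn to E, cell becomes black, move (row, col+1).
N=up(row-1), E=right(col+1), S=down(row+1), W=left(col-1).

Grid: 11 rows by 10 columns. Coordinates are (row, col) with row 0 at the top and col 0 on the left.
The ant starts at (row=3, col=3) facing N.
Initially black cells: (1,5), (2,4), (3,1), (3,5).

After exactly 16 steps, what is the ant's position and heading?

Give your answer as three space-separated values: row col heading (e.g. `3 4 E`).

Step 1: on WHITE (3,3): turn R to E, flip to black, move to (3,4). |black|=5
Step 2: on WHITE (3,4): turn R to S, flip to black, move to (4,4). |black|=6
Step 3: on WHITE (4,4): turn R to W, flip to black, move to (4,3). |black|=7
Step 4: on WHITE (4,3): turn R to N, flip to black, move to (3,3). |black|=8
Step 5: on BLACK (3,3): turn L to W, flip to white, move to (3,2). |black|=7
Step 6: on WHITE (3,2): turn R to N, flip to black, move to (2,2). |black|=8
Step 7: on WHITE (2,2): turn R to E, flip to black, move to (2,3). |black|=9
Step 8: on WHITE (2,3): turn R to S, flip to black, move to (3,3). |black|=10
Step 9: on WHITE (3,3): turn R to W, flip to black, move to (3,2). |black|=11
Step 10: on BLACK (3,2): turn L to S, flip to white, move to (4,2). |black|=10
Step 11: on WHITE (4,2): turn R to W, flip to black, move to (4,1). |black|=11
Step 12: on WHITE (4,1): turn R to N, flip to black, move to (3,1). |black|=12
Step 13: on BLACK (3,1): turn L to W, flip to white, move to (3,0). |black|=11
Step 14: on WHITE (3,0): turn R to N, flip to black, move to (2,0). |black|=12
Step 15: on WHITE (2,0): turn R to E, flip to black, move to (2,1). |black|=13
Step 16: on WHITE (2,1): turn R to S, flip to black, move to (3,1). |black|=14

Answer: 3 1 S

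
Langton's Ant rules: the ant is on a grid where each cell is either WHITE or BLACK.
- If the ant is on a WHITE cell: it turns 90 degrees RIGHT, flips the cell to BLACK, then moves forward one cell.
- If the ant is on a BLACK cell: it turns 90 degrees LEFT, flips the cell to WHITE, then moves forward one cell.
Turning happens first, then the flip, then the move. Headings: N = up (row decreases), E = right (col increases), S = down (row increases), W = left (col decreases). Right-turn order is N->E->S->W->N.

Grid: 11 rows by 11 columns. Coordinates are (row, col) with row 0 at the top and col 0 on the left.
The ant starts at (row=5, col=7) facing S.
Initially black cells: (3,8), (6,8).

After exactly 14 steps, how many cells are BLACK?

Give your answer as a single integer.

Step 1: on WHITE (5,7): turn R to W, flip to black, move to (5,6). |black|=3
Step 2: on WHITE (5,6): turn R to N, flip to black, move to (4,6). |black|=4
Step 3: on WHITE (4,6): turn R to E, flip to black, move to (4,7). |black|=5
Step 4: on WHITE (4,7): turn R to S, flip to black, move to (5,7). |black|=6
Step 5: on BLACK (5,7): turn L to E, flip to white, move to (5,8). |black|=5
Step 6: on WHITE (5,8): turn R to S, flip to black, move to (6,8). |black|=6
Step 7: on BLACK (6,8): turn L to E, flip to white, move to (6,9). |black|=5
Step 8: on WHITE (6,9): turn R to S, flip to black, move to (7,9). |black|=6
Step 9: on WHITE (7,9): turn R to W, flip to black, move to (7,8). |black|=7
Step 10: on WHITE (7,8): turn R to N, flip to black, move to (6,8). |black|=8
Step 11: on WHITE (6,8): turn R to E, flip to black, move to (6,9). |black|=9
Step 12: on BLACK (6,9): turn L to N, flip to white, move to (5,9). |black|=8
Step 13: on WHITE (5,9): turn R to E, flip to black, move to (5,10). |black|=9
Step 14: on WHITE (5,10): turn R to S, flip to black, move to (6,10). |black|=10

Answer: 10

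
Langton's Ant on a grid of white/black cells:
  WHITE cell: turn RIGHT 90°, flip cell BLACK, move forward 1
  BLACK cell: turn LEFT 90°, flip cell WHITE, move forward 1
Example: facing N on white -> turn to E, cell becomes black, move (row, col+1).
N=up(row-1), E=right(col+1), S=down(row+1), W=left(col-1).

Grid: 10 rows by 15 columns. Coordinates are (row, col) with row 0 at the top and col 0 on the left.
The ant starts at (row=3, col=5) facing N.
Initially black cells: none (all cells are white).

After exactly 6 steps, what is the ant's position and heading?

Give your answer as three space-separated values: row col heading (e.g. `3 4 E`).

Answer: 2 4 N

Derivation:
Step 1: on WHITE (3,5): turn R to E, flip to black, move to (3,6). |black|=1
Step 2: on WHITE (3,6): turn R to S, flip to black, move to (4,6). |black|=2
Step 3: on WHITE (4,6): turn R to W, flip to black, move to (4,5). |black|=3
Step 4: on WHITE (4,5): turn R to N, flip to black, move to (3,5). |black|=4
Step 5: on BLACK (3,5): turn L to W, flip to white, move to (3,4). |black|=3
Step 6: on WHITE (3,4): turn R to N, flip to black, move to (2,4). |black|=4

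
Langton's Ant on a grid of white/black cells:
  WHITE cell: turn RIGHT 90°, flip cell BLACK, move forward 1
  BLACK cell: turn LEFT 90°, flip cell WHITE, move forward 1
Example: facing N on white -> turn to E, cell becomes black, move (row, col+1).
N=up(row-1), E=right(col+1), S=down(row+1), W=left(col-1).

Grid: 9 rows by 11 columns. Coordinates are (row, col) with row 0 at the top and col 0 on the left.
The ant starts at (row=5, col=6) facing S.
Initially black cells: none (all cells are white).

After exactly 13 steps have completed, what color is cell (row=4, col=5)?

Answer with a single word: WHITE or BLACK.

Answer: BLACK

Derivation:
Step 1: on WHITE (5,6): turn R to W, flip to black, move to (5,5). |black|=1
Step 2: on WHITE (5,5): turn R to N, flip to black, move to (4,5). |black|=2
Step 3: on WHITE (4,5): turn R to E, flip to black, move to (4,6). |black|=3
Step 4: on WHITE (4,6): turn R to S, flip to black, move to (5,6). |black|=4
Step 5: on BLACK (5,6): turn L to E, flip to white, move to (5,7). |black|=3
Step 6: on WHITE (5,7): turn R to S, flip to black, move to (6,7). |black|=4
Step 7: on WHITE (6,7): turn R to W, flip to black, move to (6,6). |black|=5
Step 8: on WHITE (6,6): turn R to N, flip to black, move to (5,6). |black|=6
Step 9: on WHITE (5,6): turn R to E, flip to black, move to (5,7). |black|=7
Step 10: on BLACK (5,7): turn L to N, flip to white, move to (4,7). |black|=6
Step 11: on WHITE (4,7): turn R to E, flip to black, move to (4,8). |black|=7
Step 12: on WHITE (4,8): turn R to S, flip to black, move to (5,8). |black|=8
Step 13: on WHITE (5,8): turn R to W, flip to black, move to (5,7). |black|=9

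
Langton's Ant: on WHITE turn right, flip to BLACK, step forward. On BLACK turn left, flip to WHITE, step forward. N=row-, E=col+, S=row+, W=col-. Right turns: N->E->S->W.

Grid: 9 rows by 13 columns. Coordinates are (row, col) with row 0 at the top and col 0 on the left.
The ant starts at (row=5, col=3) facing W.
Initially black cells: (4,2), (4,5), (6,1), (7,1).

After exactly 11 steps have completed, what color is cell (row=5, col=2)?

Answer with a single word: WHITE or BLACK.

Step 1: on WHITE (5,3): turn R to N, flip to black, move to (4,3). |black|=5
Step 2: on WHITE (4,3): turn R to E, flip to black, move to (4,4). |black|=6
Step 3: on WHITE (4,4): turn R to S, flip to black, move to (5,4). |black|=7
Step 4: on WHITE (5,4): turn R to W, flip to black, move to (5,3). |black|=8
Step 5: on BLACK (5,3): turn L to S, flip to white, move to (6,3). |black|=7
Step 6: on WHITE (6,3): turn R to W, flip to black, move to (6,2). |black|=8
Step 7: on WHITE (6,2): turn R to N, flip to black, move to (5,2). |black|=9
Step 8: on WHITE (5,2): turn R to E, flip to black, move to (5,3). |black|=10
Step 9: on WHITE (5,3): turn R to S, flip to black, move to (6,3). |black|=11
Step 10: on BLACK (6,3): turn L to E, flip to white, move to (6,4). |black|=10
Step 11: on WHITE (6,4): turn R to S, flip to black, move to (7,4). |black|=11

Answer: BLACK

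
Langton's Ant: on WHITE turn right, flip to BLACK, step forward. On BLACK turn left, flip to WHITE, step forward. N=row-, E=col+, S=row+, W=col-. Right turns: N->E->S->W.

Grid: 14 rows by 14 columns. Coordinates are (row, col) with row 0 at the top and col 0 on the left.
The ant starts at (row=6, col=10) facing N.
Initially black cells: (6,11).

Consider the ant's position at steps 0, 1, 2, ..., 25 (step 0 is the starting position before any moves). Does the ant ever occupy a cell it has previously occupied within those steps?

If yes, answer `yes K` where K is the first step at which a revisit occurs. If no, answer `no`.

Step 1: on WHITE (6,10): turn R to E, flip to black, move to (6,11). |black|=2 — new cell
Step 2: on BLACK (6,11): turn L to N, flip to white, move to (5,11). |black|=1 — new cell
Step 3: on WHITE (5,11): turn R to E, flip to black, move to (5,12). |black|=2 — new cell
Step 4: on WHITE (5,12): turn R to S, flip to black, move to (6,12). |black|=3 — new cell
Step 5: on WHITE (6,12): turn R to W, flip to black, move to (6,11). |black|=4 — REVISIT

Answer: yes 5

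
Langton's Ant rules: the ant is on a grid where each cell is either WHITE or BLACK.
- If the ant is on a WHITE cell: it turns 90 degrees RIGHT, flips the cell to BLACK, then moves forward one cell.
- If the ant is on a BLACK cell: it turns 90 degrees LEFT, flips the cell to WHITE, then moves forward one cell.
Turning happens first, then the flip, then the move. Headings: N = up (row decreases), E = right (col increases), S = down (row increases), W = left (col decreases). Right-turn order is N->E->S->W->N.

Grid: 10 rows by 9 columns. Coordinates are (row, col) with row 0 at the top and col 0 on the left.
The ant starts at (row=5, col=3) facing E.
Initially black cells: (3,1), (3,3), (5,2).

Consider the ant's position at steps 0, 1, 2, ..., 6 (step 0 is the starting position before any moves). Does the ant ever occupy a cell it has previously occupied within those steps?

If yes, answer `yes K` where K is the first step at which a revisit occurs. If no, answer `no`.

Step 1: on WHITE (5,3): turn R to S, flip to black, move to (6,3). |black|=4 — new cell
Step 2: on WHITE (6,3): turn R to W, flip to black, move to (6,2). |black|=5 — new cell
Step 3: on WHITE (6,2): turn R to N, flip to black, move to (5,2). |black|=6 — new cell
Step 4: on BLACK (5,2): turn L to W, flip to white, move to (5,1). |black|=5 — new cell
Step 5: on WHITE (5,1): turn R to N, flip to black, move to (4,1). |black|=6 — new cell
Step 6: on WHITE (4,1): turn R to E, flip to black, move to (4,2). |black|=7 — new cell
No revisit within 6 steps.

Answer: no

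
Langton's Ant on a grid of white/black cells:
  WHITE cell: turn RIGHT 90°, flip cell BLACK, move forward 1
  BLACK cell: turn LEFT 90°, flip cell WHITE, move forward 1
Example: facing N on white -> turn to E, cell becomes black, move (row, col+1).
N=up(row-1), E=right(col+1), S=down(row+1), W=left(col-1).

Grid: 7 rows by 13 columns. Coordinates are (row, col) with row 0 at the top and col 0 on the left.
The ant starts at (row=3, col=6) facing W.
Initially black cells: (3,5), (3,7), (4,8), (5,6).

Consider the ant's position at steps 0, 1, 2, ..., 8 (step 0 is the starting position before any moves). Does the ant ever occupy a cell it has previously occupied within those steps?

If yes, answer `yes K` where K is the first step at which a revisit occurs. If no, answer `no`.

Answer: no

Derivation:
Step 1: on WHITE (3,6): turn R to N, flip to black, move to (2,6). |black|=5 — new cell
Step 2: on WHITE (2,6): turn R to E, flip to black, move to (2,7). |black|=6 — new cell
Step 3: on WHITE (2,7): turn R to S, flip to black, move to (3,7). |black|=7 — new cell
Step 4: on BLACK (3,7): turn L to E, flip to white, move to (3,8). |black|=6 — new cell
Step 5: on WHITE (3,8): turn R to S, flip to black, move to (4,8). |black|=7 — new cell
Step 6: on BLACK (4,8): turn L to E, flip to white, move to (4,9). |black|=6 — new cell
Step 7: on WHITE (4,9): turn R to S, flip to black, move to (5,9). |black|=7 — new cell
Step 8: on WHITE (5,9): turn R to W, flip to black, move to (5,8). |black|=8 — new cell
No revisit within 8 steps.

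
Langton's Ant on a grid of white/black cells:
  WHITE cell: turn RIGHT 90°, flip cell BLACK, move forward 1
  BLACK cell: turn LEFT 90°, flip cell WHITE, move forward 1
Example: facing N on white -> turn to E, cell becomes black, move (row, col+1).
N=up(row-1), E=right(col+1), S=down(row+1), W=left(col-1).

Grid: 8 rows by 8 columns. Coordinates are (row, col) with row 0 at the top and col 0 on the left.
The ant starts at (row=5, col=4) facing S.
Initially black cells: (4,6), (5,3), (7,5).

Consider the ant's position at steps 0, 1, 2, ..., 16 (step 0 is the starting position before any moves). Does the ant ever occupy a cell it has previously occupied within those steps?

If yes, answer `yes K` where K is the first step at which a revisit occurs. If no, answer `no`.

Step 1: on WHITE (5,4): turn R to W, flip to black, move to (5,3). |black|=4 — new cell
Step 2: on BLACK (5,3): turn L to S, flip to white, move to (6,3). |black|=3 — new cell
Step 3: on WHITE (6,3): turn R to W, flip to black, move to (6,2). |black|=4 — new cell
Step 4: on WHITE (6,2): turn R to N, flip to black, move to (5,2). |black|=5 — new cell
Step 5: on WHITE (5,2): turn R to E, flip to black, move to (5,3). |black|=6 — REVISIT

Answer: yes 5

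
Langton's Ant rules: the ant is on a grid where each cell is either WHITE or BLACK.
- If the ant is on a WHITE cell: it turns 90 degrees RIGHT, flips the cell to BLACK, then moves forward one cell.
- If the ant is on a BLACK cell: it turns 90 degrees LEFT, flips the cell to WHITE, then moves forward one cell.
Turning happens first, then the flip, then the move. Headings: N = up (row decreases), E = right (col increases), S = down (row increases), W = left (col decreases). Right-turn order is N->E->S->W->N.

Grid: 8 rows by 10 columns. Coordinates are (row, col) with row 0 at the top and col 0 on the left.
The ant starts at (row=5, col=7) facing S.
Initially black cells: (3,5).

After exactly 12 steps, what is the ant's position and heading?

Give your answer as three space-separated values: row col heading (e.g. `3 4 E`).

Step 1: on WHITE (5,7): turn R to W, flip to black, move to (5,6). |black|=2
Step 2: on WHITE (5,6): turn R to N, flip to black, move to (4,6). |black|=3
Step 3: on WHITE (4,6): turn R to E, flip to black, move to (4,7). |black|=4
Step 4: on WHITE (4,7): turn R to S, flip to black, move to (5,7). |black|=5
Step 5: on BLACK (5,7): turn L to E, flip to white, move to (5,8). |black|=4
Step 6: on WHITE (5,8): turn R to S, flip to black, move to (6,8). |black|=5
Step 7: on WHITE (6,8): turn R to W, flip to black, move to (6,7). |black|=6
Step 8: on WHITE (6,7): turn R to N, flip to black, move to (5,7). |black|=7
Step 9: on WHITE (5,7): turn R to E, flip to black, move to (5,8). |black|=8
Step 10: on BLACK (5,8): turn L to N, flip to white, move to (4,8). |black|=7
Step 11: on WHITE (4,8): turn R to E, flip to black, move to (4,9). |black|=8
Step 12: on WHITE (4,9): turn R to S, flip to black, move to (5,9). |black|=9

Answer: 5 9 S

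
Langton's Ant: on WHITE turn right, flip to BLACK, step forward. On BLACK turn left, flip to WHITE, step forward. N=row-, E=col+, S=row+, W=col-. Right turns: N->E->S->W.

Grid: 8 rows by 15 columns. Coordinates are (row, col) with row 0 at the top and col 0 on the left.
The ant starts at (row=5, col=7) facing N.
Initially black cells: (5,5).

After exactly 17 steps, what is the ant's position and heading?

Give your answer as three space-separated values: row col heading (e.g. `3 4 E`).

Step 1: on WHITE (5,7): turn R to E, flip to black, move to (5,8). |black|=2
Step 2: on WHITE (5,8): turn R to S, flip to black, move to (6,8). |black|=3
Step 3: on WHITE (6,8): turn R to W, flip to black, move to (6,7). |black|=4
Step 4: on WHITE (6,7): turn R to N, flip to black, move to (5,7). |black|=5
Step 5: on BLACK (5,7): turn L to W, flip to white, move to (5,6). |black|=4
Step 6: on WHITE (5,6): turn R to N, flip to black, move to (4,6). |black|=5
Step 7: on WHITE (4,6): turn R to E, flip to black, move to (4,7). |black|=6
Step 8: on WHITE (4,7): turn R to S, flip to black, move to (5,7). |black|=7
Step 9: on WHITE (5,7): turn R to W, flip to black, move to (5,6). |black|=8
Step 10: on BLACK (5,6): turn L to S, flip to white, move to (6,6). |black|=7
Step 11: on WHITE (6,6): turn R to W, flip to black, move to (6,5). |black|=8
Step 12: on WHITE (6,5): turn R to N, flip to black, move to (5,5). |black|=9
Step 13: on BLACK (5,5): turn L to W, flip to white, move to (5,4). |black|=8
Step 14: on WHITE (5,4): turn R to N, flip to black, move to (4,4). |black|=9
Step 15: on WHITE (4,4): turn R to E, flip to black, move to (4,5). |black|=10
Step 16: on WHITE (4,5): turn R to S, flip to black, move to (5,5). |black|=11
Step 17: on WHITE (5,5): turn R to W, flip to black, move to (5,4). |black|=12

Answer: 5 4 W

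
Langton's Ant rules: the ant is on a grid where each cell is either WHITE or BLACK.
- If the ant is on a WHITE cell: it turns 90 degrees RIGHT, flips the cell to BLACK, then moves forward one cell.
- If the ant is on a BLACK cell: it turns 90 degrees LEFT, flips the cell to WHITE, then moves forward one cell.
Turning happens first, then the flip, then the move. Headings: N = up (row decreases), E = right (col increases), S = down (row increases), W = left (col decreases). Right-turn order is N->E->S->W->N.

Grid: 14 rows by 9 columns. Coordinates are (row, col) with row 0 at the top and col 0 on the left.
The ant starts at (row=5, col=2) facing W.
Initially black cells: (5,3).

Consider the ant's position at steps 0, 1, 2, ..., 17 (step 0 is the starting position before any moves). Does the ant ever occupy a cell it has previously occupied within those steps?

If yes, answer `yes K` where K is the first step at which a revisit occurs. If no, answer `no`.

Answer: yes 7

Derivation:
Step 1: on WHITE (5,2): turn R to N, flip to black, move to (4,2). |black|=2 — new cell
Step 2: on WHITE (4,2): turn R to E, flip to black, move to (4,3). |black|=3 — new cell
Step 3: on WHITE (4,3): turn R to S, flip to black, move to (5,3). |black|=4 — new cell
Step 4: on BLACK (5,3): turn L to E, flip to white, move to (5,4). |black|=3 — new cell
Step 5: on WHITE (5,4): turn R to S, flip to black, move to (6,4). |black|=4 — new cell
Step 6: on WHITE (6,4): turn R to W, flip to black, move to (6,3). |black|=5 — new cell
Step 7: on WHITE (6,3): turn R to N, flip to black, move to (5,3). |black|=6 — REVISIT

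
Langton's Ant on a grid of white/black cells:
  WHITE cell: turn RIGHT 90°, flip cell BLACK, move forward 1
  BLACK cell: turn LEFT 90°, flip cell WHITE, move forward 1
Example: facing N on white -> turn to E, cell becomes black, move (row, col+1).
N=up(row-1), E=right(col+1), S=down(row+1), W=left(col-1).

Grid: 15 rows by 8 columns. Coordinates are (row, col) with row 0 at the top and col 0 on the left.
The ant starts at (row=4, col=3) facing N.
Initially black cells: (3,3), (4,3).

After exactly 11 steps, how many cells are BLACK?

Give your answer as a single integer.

Answer: 7

Derivation:
Step 1: on BLACK (4,3): turn L to W, flip to white, move to (4,2). |black|=1
Step 2: on WHITE (4,2): turn R to N, flip to black, move to (3,2). |black|=2
Step 3: on WHITE (3,2): turn R to E, flip to black, move to (3,3). |black|=3
Step 4: on BLACK (3,3): turn L to N, flip to white, move to (2,3). |black|=2
Step 5: on WHITE (2,3): turn R to E, flip to black, move to (2,4). |black|=3
Step 6: on WHITE (2,4): turn R to S, flip to black, move to (3,4). |black|=4
Step 7: on WHITE (3,4): turn R to W, flip to black, move to (3,3). |black|=5
Step 8: on WHITE (3,3): turn R to N, flip to black, move to (2,3). |black|=6
Step 9: on BLACK (2,3): turn L to W, flip to white, move to (2,2). |black|=5
Step 10: on WHITE (2,2): turn R to N, flip to black, move to (1,2). |black|=6
Step 11: on WHITE (1,2): turn R to E, flip to black, move to (1,3). |black|=7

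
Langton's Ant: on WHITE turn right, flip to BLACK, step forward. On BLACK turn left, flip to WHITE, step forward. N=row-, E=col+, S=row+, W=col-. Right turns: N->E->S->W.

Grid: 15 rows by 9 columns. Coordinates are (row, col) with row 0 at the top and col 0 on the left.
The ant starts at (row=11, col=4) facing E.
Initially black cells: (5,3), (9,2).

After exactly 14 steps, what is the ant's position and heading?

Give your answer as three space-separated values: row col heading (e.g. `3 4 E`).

Answer: 10 3 W

Derivation:
Step 1: on WHITE (11,4): turn R to S, flip to black, move to (12,4). |black|=3
Step 2: on WHITE (12,4): turn R to W, flip to black, move to (12,3). |black|=4
Step 3: on WHITE (12,3): turn R to N, flip to black, move to (11,3). |black|=5
Step 4: on WHITE (11,3): turn R to E, flip to black, move to (11,4). |black|=6
Step 5: on BLACK (11,4): turn L to N, flip to white, move to (10,4). |black|=5
Step 6: on WHITE (10,4): turn R to E, flip to black, move to (10,5). |black|=6
Step 7: on WHITE (10,5): turn R to S, flip to black, move to (11,5). |black|=7
Step 8: on WHITE (11,5): turn R to W, flip to black, move to (11,4). |black|=8
Step 9: on WHITE (11,4): turn R to N, flip to black, move to (10,4). |black|=9
Step 10: on BLACK (10,4): turn L to W, flip to white, move to (10,3). |black|=8
Step 11: on WHITE (10,3): turn R to N, flip to black, move to (9,3). |black|=9
Step 12: on WHITE (9,3): turn R to E, flip to black, move to (9,4). |black|=10
Step 13: on WHITE (9,4): turn R to S, flip to black, move to (10,4). |black|=11
Step 14: on WHITE (10,4): turn R to W, flip to black, move to (10,3). |black|=12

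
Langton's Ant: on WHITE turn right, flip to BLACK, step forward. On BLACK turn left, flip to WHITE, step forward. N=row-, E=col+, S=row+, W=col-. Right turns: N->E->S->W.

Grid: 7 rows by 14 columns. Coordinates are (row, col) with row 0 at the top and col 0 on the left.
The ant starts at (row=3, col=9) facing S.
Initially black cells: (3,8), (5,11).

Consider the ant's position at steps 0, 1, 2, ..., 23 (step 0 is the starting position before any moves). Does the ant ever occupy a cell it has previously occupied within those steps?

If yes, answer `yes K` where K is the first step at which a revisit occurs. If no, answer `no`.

Step 1: on WHITE (3,9): turn R to W, flip to black, move to (3,8). |black|=3 — new cell
Step 2: on BLACK (3,8): turn L to S, flip to white, move to (4,8). |black|=2 — new cell
Step 3: on WHITE (4,8): turn R to W, flip to black, move to (4,7). |black|=3 — new cell
Step 4: on WHITE (4,7): turn R to N, flip to black, move to (3,7). |black|=4 — new cell
Step 5: on WHITE (3,7): turn R to E, flip to black, move to (3,8). |black|=5 — REVISIT

Answer: yes 5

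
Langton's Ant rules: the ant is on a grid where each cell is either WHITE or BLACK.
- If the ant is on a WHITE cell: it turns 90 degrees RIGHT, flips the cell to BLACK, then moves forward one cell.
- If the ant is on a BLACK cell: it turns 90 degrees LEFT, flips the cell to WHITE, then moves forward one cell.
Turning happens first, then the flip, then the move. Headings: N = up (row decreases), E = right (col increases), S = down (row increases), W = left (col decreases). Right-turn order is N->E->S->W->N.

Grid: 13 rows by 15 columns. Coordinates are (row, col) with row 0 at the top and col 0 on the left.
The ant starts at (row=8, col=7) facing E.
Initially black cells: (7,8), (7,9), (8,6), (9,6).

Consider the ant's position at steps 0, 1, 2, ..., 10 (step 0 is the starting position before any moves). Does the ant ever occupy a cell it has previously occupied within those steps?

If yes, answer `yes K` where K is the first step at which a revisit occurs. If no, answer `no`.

Step 1: on WHITE (8,7): turn R to S, flip to black, move to (9,7). |black|=5 — new cell
Step 2: on WHITE (9,7): turn R to W, flip to black, move to (9,6). |black|=6 — new cell
Step 3: on BLACK (9,6): turn L to S, flip to white, move to (10,6). |black|=5 — new cell
Step 4: on WHITE (10,6): turn R to W, flip to black, move to (10,5). |black|=6 — new cell
Step 5: on WHITE (10,5): turn R to N, flip to black, move to (9,5). |black|=7 — new cell
Step 6: on WHITE (9,5): turn R to E, flip to black, move to (9,6). |black|=8 — REVISIT

Answer: yes 6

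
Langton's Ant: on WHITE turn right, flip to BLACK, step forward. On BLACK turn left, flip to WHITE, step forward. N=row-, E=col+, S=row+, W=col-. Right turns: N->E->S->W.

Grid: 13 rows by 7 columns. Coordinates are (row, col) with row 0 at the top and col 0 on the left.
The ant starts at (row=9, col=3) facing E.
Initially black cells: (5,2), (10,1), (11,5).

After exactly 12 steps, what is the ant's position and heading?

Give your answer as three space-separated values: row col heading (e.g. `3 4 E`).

Answer: 7 3 E

Derivation:
Step 1: on WHITE (9,3): turn R to S, flip to black, move to (10,3). |black|=4
Step 2: on WHITE (10,3): turn R to W, flip to black, move to (10,2). |black|=5
Step 3: on WHITE (10,2): turn R to N, flip to black, move to (9,2). |black|=6
Step 4: on WHITE (9,2): turn R to E, flip to black, move to (9,3). |black|=7
Step 5: on BLACK (9,3): turn L to N, flip to white, move to (8,3). |black|=6
Step 6: on WHITE (8,3): turn R to E, flip to black, move to (8,4). |black|=7
Step 7: on WHITE (8,4): turn R to S, flip to black, move to (9,4). |black|=8
Step 8: on WHITE (9,4): turn R to W, flip to black, move to (9,3). |black|=9
Step 9: on WHITE (9,3): turn R to N, flip to black, move to (8,3). |black|=10
Step 10: on BLACK (8,3): turn L to W, flip to white, move to (8,2). |black|=9
Step 11: on WHITE (8,2): turn R to N, flip to black, move to (7,2). |black|=10
Step 12: on WHITE (7,2): turn R to E, flip to black, move to (7,3). |black|=11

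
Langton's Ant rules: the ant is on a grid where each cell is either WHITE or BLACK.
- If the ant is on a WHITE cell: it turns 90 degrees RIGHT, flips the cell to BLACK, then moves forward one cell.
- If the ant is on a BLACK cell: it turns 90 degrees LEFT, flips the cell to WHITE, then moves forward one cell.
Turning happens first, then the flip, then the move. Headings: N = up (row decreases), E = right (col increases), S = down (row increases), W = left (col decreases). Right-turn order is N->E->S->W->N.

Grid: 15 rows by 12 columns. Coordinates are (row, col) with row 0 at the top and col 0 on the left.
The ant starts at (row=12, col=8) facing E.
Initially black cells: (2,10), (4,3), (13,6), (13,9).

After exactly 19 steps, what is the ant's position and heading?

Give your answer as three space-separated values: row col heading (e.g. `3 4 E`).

Step 1: on WHITE (12,8): turn R to S, flip to black, move to (13,8). |black|=5
Step 2: on WHITE (13,8): turn R to W, flip to black, move to (13,7). |black|=6
Step 3: on WHITE (13,7): turn R to N, flip to black, move to (12,7). |black|=7
Step 4: on WHITE (12,7): turn R to E, flip to black, move to (12,8). |black|=8
Step 5: on BLACK (12,8): turn L to N, flip to white, move to (11,8). |black|=7
Step 6: on WHITE (11,8): turn R to E, flip to black, move to (11,9). |black|=8
Step 7: on WHITE (11,9): turn R to S, flip to black, move to (12,9). |black|=9
Step 8: on WHITE (12,9): turn R to W, flip to black, move to (12,8). |black|=10
Step 9: on WHITE (12,8): turn R to N, flip to black, move to (11,8). |black|=11
Step 10: on BLACK (11,8): turn L to W, flip to white, move to (11,7). |black|=10
Step 11: on WHITE (11,7): turn R to N, flip to black, move to (10,7). |black|=11
Step 12: on WHITE (10,7): turn R to E, flip to black, move to (10,8). |black|=12
Step 13: on WHITE (10,8): turn R to S, flip to black, move to (11,8). |black|=13
Step 14: on WHITE (11,8): turn R to W, flip to black, move to (11,7). |black|=14
Step 15: on BLACK (11,7): turn L to S, flip to white, move to (12,7). |black|=13
Step 16: on BLACK (12,7): turn L to E, flip to white, move to (12,8). |black|=12
Step 17: on BLACK (12,8): turn L to N, flip to white, move to (11,8). |black|=11
Step 18: on BLACK (11,8): turn L to W, flip to white, move to (11,7). |black|=10
Step 19: on WHITE (11,7): turn R to N, flip to black, move to (10,7). |black|=11

Answer: 10 7 N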